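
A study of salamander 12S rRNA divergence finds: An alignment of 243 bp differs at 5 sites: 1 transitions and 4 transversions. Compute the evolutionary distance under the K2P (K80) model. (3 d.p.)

P = 1/243 ≈ 0.004115 and Q = 4/243 ≈ 0.016461.
Under the Kimura two-parameter model, d = −½ ln(1 − 2P − Q) − ¼ ln(1 − 2Q).
1 − 2P − Q = 0.975309, giving −½ ln(0.975309) = 0.012500.
1 − 2Q = 0.967078, giving −¼ ln(0.967078) = 0.008369.
d = 0.012500 + 0.008369 = 0.020869.

0.021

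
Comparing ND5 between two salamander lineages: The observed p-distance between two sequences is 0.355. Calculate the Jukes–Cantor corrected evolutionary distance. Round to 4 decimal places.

0.4809

d = −(3/4) ln(1 − 4p/3) = −0.75 ln(1 − 0.473333) = −0.75 ln(0.526667)
  = −0.75 × (-0.641187) = 0.480890 substitutions/site.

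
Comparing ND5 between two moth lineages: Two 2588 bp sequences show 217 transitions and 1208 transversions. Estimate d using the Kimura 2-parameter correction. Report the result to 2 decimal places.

P = 217/2588 ≈ 0.083849 and Q = 1208/2588 ≈ 0.46677.
Under the Kimura two-parameter model, d = −½ ln(1 − 2P − Q) − ¼ ln(1 − 2Q).
1 − 2P − Q = 0.365532, giving −½ ln(0.365532) = 0.503201.
1 − 2Q = 0.06646, giving −¼ ln(0.06646) = 0.677789.
d = 0.503201 + 0.677789 = 1.180990.

1.18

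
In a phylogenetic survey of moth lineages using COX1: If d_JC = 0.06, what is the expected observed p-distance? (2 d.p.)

p = (3/4)(1 − e^(−4d/3)) = 0.75 × (1 − e^(-0.08)) = 0.75 × (1 − 0.923116) = 0.057663.

0.06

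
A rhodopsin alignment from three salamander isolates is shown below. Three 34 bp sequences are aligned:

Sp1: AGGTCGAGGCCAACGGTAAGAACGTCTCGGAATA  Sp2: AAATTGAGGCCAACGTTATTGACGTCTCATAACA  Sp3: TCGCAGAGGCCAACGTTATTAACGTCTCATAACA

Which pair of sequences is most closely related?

Sp1–Sp2: 10/34 differ, p = 0.294, d = 0.373.
Sp1–Sp3: 10/34 differ, p = 0.294, d = 0.373.
Sp2–Sp3: 6/34 differ, p = 0.176, d = 0.201.
The smallest distance is between Sp2 and Sp3.

Sp2 and Sp3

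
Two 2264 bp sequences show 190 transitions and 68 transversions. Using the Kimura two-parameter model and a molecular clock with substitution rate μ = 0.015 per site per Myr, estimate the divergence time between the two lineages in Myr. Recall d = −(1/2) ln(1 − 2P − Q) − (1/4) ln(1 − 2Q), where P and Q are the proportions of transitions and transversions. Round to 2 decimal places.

P = 190/2264 ≈ 0.083922 and Q = 68/2264 ≈ 0.030035.
Under the Kimura two-parameter model, d = −½ ln(1 − 2P − Q) − ¼ ln(1 − 2Q).
1 − 2P − Q = 0.802121, giving −½ ln(0.802121) = 0.110248.
1 − 2Q = 0.93993, giving −¼ ln(0.93993) = 0.015487.
d = 0.110248 + 0.015487 = 0.125735.
Under a molecular clock d = 2μt, so t = d/(2μ) = 0.125735 / (2 × 0.015) = 4.19 Myr.

4.19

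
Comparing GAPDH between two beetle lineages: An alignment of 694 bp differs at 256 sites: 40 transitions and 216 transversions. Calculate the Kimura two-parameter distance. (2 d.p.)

0.52

P = 40/694 ≈ 0.057637 and Q = 216/694 ≈ 0.311239.
Under the Kimura two-parameter model, d = −½ ln(1 − 2P − Q) − ¼ ln(1 − 2Q).
1 − 2P − Q = 0.573487, giving −½ ln(0.573487) = 0.278010.
1 − 2Q = 0.377522, giving −¼ ln(0.377522) = 0.243532.
d = 0.278010 + 0.243532 = 0.521542.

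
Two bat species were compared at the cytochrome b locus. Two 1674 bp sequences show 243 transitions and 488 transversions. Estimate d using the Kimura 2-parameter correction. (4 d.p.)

0.6546

P = 243/1674 ≈ 0.145161 and Q = 488/1674 ≈ 0.291517.
Under the Kimura two-parameter model, d = −½ ln(1 − 2P − Q) − ¼ ln(1 − 2Q).
1 − 2P − Q = 0.418161, giving −½ ln(0.418161) = 0.435944.
1 − 2Q = 0.416966, giving −¼ ln(0.416966) = 0.218688.
d = 0.435944 + 0.218688 = 0.654632.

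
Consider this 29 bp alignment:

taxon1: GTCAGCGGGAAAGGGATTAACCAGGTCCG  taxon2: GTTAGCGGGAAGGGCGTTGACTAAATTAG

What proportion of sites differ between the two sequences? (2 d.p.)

0.34

The sequences differ at 10 of 29 positions (sites 3, 12, 15, 16, 19, 22, 24, 25, 27, 28).
p = 10/29 = 0.344827… ≈ 0.34 (to 2 d.p.).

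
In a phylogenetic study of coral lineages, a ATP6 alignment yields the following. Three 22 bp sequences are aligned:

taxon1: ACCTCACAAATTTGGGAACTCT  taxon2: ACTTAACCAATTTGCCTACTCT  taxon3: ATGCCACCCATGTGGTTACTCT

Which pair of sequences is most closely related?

taxon1 and taxon2

taxon1–taxon2: 6/22 differ, p = 0.273, d = 0.339.
taxon1–taxon3: 8/22 differ, p = 0.364, d = 0.497.
taxon2–taxon3: 8/22 differ, p = 0.364, d = 0.497.
The smallest distance is between taxon1 and taxon2.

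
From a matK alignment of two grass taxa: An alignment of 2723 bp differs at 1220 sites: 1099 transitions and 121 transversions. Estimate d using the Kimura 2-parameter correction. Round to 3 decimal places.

0.977

P = 1099/2723 ≈ 0.403599 and Q = 121/2723 ≈ 0.044436.
Under the Kimura two-parameter model, d = −½ ln(1 − 2P − Q) − ¼ ln(1 − 2Q).
1 − 2P − Q = 0.148366, giving −½ ln(0.148366) = 0.954037.
1 − 2Q = 0.911128, giving −¼ ln(0.911128) = 0.023268.
d = 0.954037 + 0.023268 = 0.977305.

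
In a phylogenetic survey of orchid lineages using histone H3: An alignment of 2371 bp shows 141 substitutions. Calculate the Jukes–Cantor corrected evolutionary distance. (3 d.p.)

p = 141/2371 ≈ 0.059469.
d = −(3/4) ln(1 − 4p/3) = −0.75 ln(1 − 0.079292) = −0.75 ln(0.920708)
  = −0.75 × (-0.082612) = 0.061959 substitutions/site.

0.062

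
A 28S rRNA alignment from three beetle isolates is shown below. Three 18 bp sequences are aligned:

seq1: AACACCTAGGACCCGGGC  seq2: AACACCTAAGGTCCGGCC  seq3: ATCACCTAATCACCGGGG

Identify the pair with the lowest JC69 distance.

seq1–seq2: 4/18 differ, p = 0.222, d = 0.264.
seq1–seq3: 6/18 differ, p = 0.333, d = 0.441.
seq2–seq3: 6/18 differ, p = 0.333, d = 0.441.
The smallest distance is between seq1 and seq2.

seq1 and seq2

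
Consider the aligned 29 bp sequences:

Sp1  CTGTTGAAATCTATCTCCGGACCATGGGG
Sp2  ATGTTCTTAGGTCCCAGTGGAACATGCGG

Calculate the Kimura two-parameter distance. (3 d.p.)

Of 29 sites, 2 differences are transitions and 11 are transversions, so P = 2/29 ≈ 0.068966 and Q = 11/29 ≈ 0.37931.
Under the Kimura two-parameter model, d = −½ ln(1 − 2P − Q) − ¼ ln(1 − 2Q).
1 − 2P − Q = 0.482758, giving −½ ln(0.482758) = 0.364120.
1 − 2Q = 0.24138, giving −¼ ln(0.24138) = 0.355346.
d = 0.364120 + 0.355346 = 0.719466.

0.719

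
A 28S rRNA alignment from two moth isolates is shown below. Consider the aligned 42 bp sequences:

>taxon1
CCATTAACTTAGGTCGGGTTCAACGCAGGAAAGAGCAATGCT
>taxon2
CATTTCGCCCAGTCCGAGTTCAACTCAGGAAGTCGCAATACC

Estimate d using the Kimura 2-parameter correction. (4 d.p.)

0.4980

Of 42 sites, 8 differences are transitions and 7 are transversions, so P = 8/42 ≈ 0.190476 and Q = 7/42 ≈ 0.166667.
Under the Kimura two-parameter model, d = −½ ln(1 − 2P − Q) − ¼ ln(1 − 2Q).
1 − 2P − Q = 0.452381, giving −½ ln(0.452381) = 0.396615.
1 − 2Q = 0.666666, giving −¼ ln(0.666666) = 0.101367.
d = 0.396615 + 0.101367 = 0.497982.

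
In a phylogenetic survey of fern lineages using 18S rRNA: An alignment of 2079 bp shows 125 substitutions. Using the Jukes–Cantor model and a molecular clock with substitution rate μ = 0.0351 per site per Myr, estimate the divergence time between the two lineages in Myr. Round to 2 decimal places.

p = 125/2079 ≈ 0.060125.
d = −(3/4) ln(1 − 4p/3) = −0.75 ln(1 − 0.080167) = −0.75 ln(0.919833)
  = −0.75 × (-0.083563) = 0.062672 substitutions/site.
Under a molecular clock d = 2μt, so t = d/(2μ) = 0.062672 / (2 × 0.0351) = 0.89 Myr.

0.89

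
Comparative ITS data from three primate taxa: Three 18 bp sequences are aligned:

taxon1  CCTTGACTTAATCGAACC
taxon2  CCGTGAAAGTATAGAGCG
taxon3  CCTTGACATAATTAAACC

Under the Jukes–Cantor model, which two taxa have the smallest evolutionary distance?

taxon1 and taxon3

taxon1–taxon2: 8/18 differ, p = 0.444, d = 0.673.
taxon1–taxon3: 3/18 differ, p = 0.167, d = 0.188.
taxon2–taxon3: 8/18 differ, p = 0.444, d = 0.673.
The smallest distance is between taxon1 and taxon3.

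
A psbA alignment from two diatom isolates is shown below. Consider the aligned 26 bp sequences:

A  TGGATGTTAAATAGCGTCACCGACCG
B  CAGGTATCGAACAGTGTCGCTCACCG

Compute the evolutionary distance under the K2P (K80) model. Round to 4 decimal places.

0.8443

Of 26 sites, 10 differences are transitions and 1 are transversions, so P = 10/26 ≈ 0.384615 and Q = 1/26 ≈ 0.038462.
Under the Kimura two-parameter model, d = −½ ln(1 − 2P − Q) − ¼ ln(1 − 2Q).
1 − 2P − Q = 0.192308, giving −½ ln(0.192308) = 0.824329.
1 − 2Q = 0.923076, giving −¼ ln(0.923076) = 0.020011.
d = 0.824329 + 0.020011 = 0.844340.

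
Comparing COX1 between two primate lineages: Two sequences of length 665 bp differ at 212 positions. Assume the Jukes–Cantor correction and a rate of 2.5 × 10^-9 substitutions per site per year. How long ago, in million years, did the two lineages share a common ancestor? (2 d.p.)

83.02

p = 212/665 ≈ 0.318797.
d = −(3/4) ln(1 − 4p/3) = −0.75 ln(1 − 0.425063) = −0.75 ln(0.574937)
  = −0.75 × (-0.553495) = 0.415121 substitutions/site.
Under a molecular clock d = 2μt, so t = d/(2μ) = 0.415121 / (2 × 2.5 × 10^-9) = 83.02 million years.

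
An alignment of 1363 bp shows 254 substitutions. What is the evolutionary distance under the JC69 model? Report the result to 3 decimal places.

0.214

p = 254/1363 ≈ 0.186354.
d = −(3/4) ln(1 − 4p/3) = −0.75 ln(1 − 0.248472) = −0.75 ln(0.751528)
  = −0.75 × (-0.285647) = 0.214235 substitutions/site.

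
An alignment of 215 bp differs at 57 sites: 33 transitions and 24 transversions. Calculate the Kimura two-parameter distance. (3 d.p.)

P = 33/215 ≈ 0.153488 and Q = 24/215 ≈ 0.111628.
Under the Kimura two-parameter model, d = −½ ln(1 − 2P − Q) − ¼ ln(1 − 2Q).
1 − 2P − Q = 0.581396, giving −½ ln(0.581396) = 0.271162.
1 − 2Q = 0.776744, giving −¼ ln(0.776744) = 0.063161.
d = 0.271162 + 0.063161 = 0.334323.

0.334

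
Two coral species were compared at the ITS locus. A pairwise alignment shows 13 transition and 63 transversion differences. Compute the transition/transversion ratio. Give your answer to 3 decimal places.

0.206

R = 13/63 = 0.206349… ≈ 0.206 (to 3 d.p.).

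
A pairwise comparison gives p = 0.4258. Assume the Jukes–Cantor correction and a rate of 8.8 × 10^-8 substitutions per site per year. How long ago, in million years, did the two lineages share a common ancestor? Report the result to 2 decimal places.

3.57

d = −(3/4) ln(1 − 4p/3) = −0.75 ln(1 − 0.567733) = −0.75 ln(0.432267)
  = −0.75 × (-0.838712) = 0.629034 substitutions/site.
Under a molecular clock d = 2μt, so t = d/(2μ) = 0.629034 / (2 × 8.8 × 10^-8) = 3.57 million years.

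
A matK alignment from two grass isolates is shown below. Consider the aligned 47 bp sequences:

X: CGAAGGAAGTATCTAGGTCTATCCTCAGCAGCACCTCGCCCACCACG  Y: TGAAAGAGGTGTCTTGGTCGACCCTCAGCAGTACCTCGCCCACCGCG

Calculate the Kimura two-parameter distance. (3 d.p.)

Of 47 sites, 7 differences are transitions and 2 are transversions, so P = 7/47 ≈ 0.148936 and Q = 2/47 ≈ 0.042553.
Under the Kimura two-parameter model, d = −½ ln(1 − 2P − Q) − ¼ ln(1 − 2Q).
1 − 2P − Q = 0.659575, giving −½ ln(0.659575) = 0.208080.
1 − 2Q = 0.914894, giving −¼ ln(0.914894) = 0.022237.
d = 0.208080 + 0.022237 = 0.230317.

0.230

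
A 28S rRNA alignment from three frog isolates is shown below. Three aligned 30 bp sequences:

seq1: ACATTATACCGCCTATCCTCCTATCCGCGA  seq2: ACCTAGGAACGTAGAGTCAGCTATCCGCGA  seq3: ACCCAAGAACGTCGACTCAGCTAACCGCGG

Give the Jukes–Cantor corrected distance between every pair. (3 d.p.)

d(seq1,seq2) = 0.572, d(seq1,seq3) = 0.647, d(seq2,seq3) = 0.233

seq1–seq2: 12/30 sites differ → p = 0.4, d = −0.75 ln(1 − 0.533333) = 0.571605 ≈ 0.572.
seq1–seq3: 13/30 sites differ → p ≈ 0.433333, d = −0.75 ln(1 − 0.577777) = 0.646666 ≈ 0.647.
seq2–seq3: 6/30 sites differ → p = 0.2, d = −0.75 ln(1 − 0.266667) = 0.232617 ≈ 0.233.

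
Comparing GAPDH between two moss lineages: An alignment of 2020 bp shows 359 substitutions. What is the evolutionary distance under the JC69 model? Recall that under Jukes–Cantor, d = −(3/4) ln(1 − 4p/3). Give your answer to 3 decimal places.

p = 359/2020 ≈ 0.177723.
d = −(3/4) ln(1 − 4p/3) = −0.75 ln(1 − 0.236964) = −0.75 ln(0.763036)
  = −0.75 × (-0.270450) = 0.202838 substitutions/site.

0.203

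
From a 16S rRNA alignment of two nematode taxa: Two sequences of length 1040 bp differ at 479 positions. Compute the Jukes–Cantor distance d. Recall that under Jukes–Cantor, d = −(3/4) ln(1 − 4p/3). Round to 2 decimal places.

0.71

p = 479/1040 ≈ 0.460577.
d = −(3/4) ln(1 − 4p/3) = −0.75 ln(1 − 0.614103) = −0.75 ln(0.385897)
  = −0.75 × (-0.952185) = 0.714139 substitutions/site.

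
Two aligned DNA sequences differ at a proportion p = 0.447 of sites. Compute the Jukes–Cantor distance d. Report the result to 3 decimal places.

d = −(3/4) ln(1 − 4p/3) = −0.75 ln(1 − 0.596) = −0.75 ln(0.404)
  = −0.75 × (-0.906340) = 0.679755 substitutions/site.

0.680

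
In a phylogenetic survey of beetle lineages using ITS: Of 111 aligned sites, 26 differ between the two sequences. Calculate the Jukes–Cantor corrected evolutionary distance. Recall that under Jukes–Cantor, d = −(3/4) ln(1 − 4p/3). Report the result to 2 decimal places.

p = 26/111 ≈ 0.234234.
d = −(3/4) ln(1 − 4p/3) = −0.75 ln(1 − 0.312312) = −0.75 ln(0.687688)
  = −0.75 × (-0.374420) = 0.280815 substitutions/site.

0.28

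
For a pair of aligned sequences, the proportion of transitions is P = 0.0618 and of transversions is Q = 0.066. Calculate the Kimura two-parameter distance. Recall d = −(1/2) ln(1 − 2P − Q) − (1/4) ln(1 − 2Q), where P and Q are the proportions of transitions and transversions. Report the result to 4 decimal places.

Under the Kimura two-parameter model, d = −½ ln(1 − 2P − Q) − ¼ ln(1 − 2Q).
1 − 2P − Q = 0.8104, giving −½ ln(0.8104) = 0.105114.
1 − 2Q = 0.868, giving −¼ ln(0.868) = 0.035391.
d = 0.105114 + 0.035391 = 0.140505.

0.1405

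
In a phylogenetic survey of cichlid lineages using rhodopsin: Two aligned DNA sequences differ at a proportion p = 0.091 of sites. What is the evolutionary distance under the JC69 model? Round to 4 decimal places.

0.0970

d = −(3/4) ln(1 − 4p/3) = −0.75 ln(1 − 0.121333) = −0.75 ln(0.878667)
  = −0.75 × (-0.129349) = 0.097012 substitutions/site.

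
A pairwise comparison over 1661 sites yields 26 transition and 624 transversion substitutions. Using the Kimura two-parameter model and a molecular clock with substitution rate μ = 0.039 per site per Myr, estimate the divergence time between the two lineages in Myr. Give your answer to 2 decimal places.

P = 26/1661 ≈ 0.015653 and Q = 624/1661 ≈ 0.375677.
Under the Kimura two-parameter model, d = −½ ln(1 − 2P − Q) − ¼ ln(1 − 2Q).
1 − 2P − Q = 0.593017, giving −½ ln(0.593017) = 0.261266.
1 − 2Q = 0.248646, giving −¼ ln(0.248646) = 0.347931.
d = 0.261266 + 0.347931 = 0.609197.
Under a molecular clock d = 2μt, so t = d/(2μ) = 0.609197 / (2 × 0.039) = 7.81 Myr.

7.81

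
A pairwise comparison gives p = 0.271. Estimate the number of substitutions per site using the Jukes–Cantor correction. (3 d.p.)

0.336

d = −(3/4) ln(1 − 4p/3) = −0.75 ln(1 − 0.361333) = −0.75 ln(0.638667)
  = −0.75 × (-0.448372) = 0.336279 substitutions/site.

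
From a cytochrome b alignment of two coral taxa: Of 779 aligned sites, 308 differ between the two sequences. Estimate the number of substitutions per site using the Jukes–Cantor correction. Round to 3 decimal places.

0.562

p = 308/779 ≈ 0.395379.
d = −(3/4) ln(1 − 4p/3) = −0.75 ln(1 − 0.527172) = −0.75 ln(0.472828)
  = −0.75 × (-0.749024) = 0.561768 substitutions/site.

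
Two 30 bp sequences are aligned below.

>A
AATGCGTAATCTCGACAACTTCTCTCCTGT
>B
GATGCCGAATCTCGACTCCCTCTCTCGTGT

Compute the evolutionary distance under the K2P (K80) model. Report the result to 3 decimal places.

Of 30 sites, 2 differences are transitions and 5 are transversions, so P = 2/30 ≈ 0.066667 and Q = 5/30 ≈ 0.166667.
Under the Kimura two-parameter model, d = −½ ln(1 − 2P − Q) − ¼ ln(1 − 2Q).
1 − 2P − Q = 0.699999, giving −½ ln(0.699999) = 0.178338.
1 − 2Q = 0.666666, giving −¼ ln(0.666666) = 0.101367.
d = 0.178338 + 0.101367 = 0.279705.

0.280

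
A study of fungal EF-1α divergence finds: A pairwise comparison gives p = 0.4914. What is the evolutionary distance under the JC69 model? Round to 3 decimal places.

0.799

d = −(3/4) ln(1 − 4p/3) = −0.75 ln(1 − 0.6552) = −0.75 ln(0.3448)
  = −0.75 × (-1.064791) = 0.798593 substitutions/site.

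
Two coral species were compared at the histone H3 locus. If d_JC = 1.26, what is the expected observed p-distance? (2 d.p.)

p = (3/4)(1 − e^(−4d/3)) = 0.75 × (1 − e^(-1.68)) = 0.75 × (1 − 0.186374) = 0.610220.

0.61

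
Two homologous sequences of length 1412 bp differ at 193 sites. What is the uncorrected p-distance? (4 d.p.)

0.1367

p = 193/1412 = 0.136685… ≈ 0.1367 (to 4 d.p.).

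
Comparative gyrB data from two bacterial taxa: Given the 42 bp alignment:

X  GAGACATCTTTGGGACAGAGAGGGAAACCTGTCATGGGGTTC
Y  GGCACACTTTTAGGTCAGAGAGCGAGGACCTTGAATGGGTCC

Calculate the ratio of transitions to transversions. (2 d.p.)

1.00

Transitions are A↔G and C↔T; transversions are all other mismatches.
Transitions: 8. Transversions: 8.
R = 8/8 = 1.00.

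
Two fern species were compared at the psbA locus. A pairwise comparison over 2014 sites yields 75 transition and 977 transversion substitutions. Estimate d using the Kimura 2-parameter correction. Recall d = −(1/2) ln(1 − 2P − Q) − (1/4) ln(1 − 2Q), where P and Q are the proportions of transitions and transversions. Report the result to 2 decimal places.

1.29

P = 75/2014 ≈ 0.037239 and Q = 977/2014 ≈ 0.485104.
Under the Kimura two-parameter model, d = −½ ln(1 − 2P − Q) − ¼ ln(1 − 2Q).
1 − 2P − Q = 0.440418, giving −½ ln(0.440418) = 0.410016.
1 − 2Q = 0.029792, giving −¼ ln(0.029792) = 0.878379.
d = 0.410016 + 0.878379 = 1.288395.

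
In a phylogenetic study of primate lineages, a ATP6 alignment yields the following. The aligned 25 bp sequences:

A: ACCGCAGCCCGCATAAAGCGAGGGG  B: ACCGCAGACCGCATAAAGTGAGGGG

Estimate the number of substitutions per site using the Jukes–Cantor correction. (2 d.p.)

0.08

The sequences differ at 2 of 25 sites (8, 19), so p = 2/25 = 0.08.
d = −(3/4) ln(1 − 4p/3) = −0.75 ln(1 − 0.106667) = −0.75 ln(0.893333)
  = −0.75 × (-0.112796) = 0.084597 substitutions/site.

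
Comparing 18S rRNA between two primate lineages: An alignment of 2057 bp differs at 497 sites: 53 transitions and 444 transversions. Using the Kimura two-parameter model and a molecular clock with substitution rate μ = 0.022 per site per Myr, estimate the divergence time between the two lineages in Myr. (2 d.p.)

6.75

P = 53/2057 ≈ 0.025766 and Q = 444/2057 ≈ 0.215848.
Under the Kimura two-parameter model, d = −½ ln(1 − 2P − Q) − ¼ ln(1 − 2Q).
1 − 2P − Q = 0.73262, giving −½ ln(0.73262) = 0.155564.
1 − 2Q = 0.568304, giving −¼ ln(0.568304) = 0.141275.
d = 0.155564 + 0.141275 = 0.296839.
Under a molecular clock d = 2μt, so t = d/(2μ) = 0.296839 / (2 × 0.022) = 6.75 Myr.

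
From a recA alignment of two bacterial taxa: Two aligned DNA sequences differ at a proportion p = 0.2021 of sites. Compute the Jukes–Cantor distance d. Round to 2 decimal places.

d = −(3/4) ln(1 − 4p/3) = −0.75 ln(1 − 0.269467) = −0.75 ln(0.730533)
  = −0.75 × (-0.313981) = 0.235486 substitutions/site.

0.24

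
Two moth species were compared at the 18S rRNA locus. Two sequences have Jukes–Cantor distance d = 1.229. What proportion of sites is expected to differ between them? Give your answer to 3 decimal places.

0.604

p = (3/4)(1 − e^(−4d/3)) = 0.75 × (1 − e^(-1.638667)) = 0.75 × (1 − 0.194239) = 0.604321.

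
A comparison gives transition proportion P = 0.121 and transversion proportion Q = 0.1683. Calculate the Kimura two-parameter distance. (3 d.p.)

Under the Kimura two-parameter model, d = −½ ln(1 − 2P − Q) − ¼ ln(1 − 2Q).
1 − 2P − Q = 0.5897, giving −½ ln(0.5897) = 0.264071.
1 − 2Q = 0.6634, giving −¼ ln(0.6634) = 0.102594.
d = 0.264071 + 0.102594 = 0.366665.

0.367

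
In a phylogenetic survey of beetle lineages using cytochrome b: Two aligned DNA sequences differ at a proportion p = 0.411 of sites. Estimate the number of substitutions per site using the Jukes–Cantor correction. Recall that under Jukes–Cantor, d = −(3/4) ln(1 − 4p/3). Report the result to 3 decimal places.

0.596

d = −(3/4) ln(1 − 4p/3) = −0.75 ln(1 − 0.548) = −0.75 ln(0.452)
  = −0.75 × (-0.794073) = 0.595555 substitutions/site.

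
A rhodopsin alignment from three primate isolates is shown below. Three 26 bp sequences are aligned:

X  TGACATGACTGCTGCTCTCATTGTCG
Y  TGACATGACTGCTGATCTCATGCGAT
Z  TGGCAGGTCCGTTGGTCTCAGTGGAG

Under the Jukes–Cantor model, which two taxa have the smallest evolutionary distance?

X–Y: 6/26 differ, p = 0.231, d = 0.276.
X–Z: 9/26 differ, p = 0.346, d = 0.464.
Y–Z: 10/26 differ, p = 0.385, d = 0.539.
The smallest distance is between X and Y.

X and Y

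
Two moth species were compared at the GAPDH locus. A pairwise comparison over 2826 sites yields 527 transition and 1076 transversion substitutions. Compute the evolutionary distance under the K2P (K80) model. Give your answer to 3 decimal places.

P = 527/2826 ≈ 0.186483 and Q = 1076/2826 ≈ 0.38075.
Under the Kimura two-parameter model, d = −½ ln(1 − 2P − Q) − ¼ ln(1 − 2Q).
1 − 2P − Q = 0.246284, giving −½ ln(0.246284) = 0.700635.
1 − 2Q = 0.2385, giving −¼ ln(0.2385) = 0.358346.
d = 0.700635 + 0.358346 = 1.058981.

1.059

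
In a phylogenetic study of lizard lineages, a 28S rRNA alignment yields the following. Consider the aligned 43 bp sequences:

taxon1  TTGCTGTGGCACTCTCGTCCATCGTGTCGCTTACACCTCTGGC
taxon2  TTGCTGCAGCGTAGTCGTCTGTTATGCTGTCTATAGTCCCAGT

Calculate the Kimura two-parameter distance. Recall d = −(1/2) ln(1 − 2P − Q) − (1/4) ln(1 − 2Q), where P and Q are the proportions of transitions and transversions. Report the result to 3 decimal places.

Of 43 sites, 18 differences are transitions and 3 are transversions, so P = 18/43 ≈ 0.418605 and Q = 3/43 ≈ 0.069767.
Under the Kimura two-parameter model, d = −½ ln(1 − 2P − Q) − ¼ ln(1 − 2Q).
1 − 2P − Q = 0.093023, giving −½ ln(0.093023) = 1.187454.
1 − 2Q = 0.860466, giving −¼ ln(0.860466) = 0.037570.
d = 1.187454 + 0.037570 = 1.225024.

1.225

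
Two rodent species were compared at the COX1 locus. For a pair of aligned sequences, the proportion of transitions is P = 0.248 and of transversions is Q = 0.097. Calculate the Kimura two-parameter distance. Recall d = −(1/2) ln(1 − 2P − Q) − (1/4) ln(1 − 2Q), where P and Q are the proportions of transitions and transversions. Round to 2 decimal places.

Under the Kimura two-parameter model, d = −½ ln(1 − 2P − Q) − ¼ ln(1 − 2Q).
1 − 2P − Q = 0.407, giving −½ ln(0.407) = 0.449471.
1 − 2Q = 0.806, giving −¼ ln(0.806) = 0.053918.
d = 0.449471 + 0.053918 = 0.503389.

0.50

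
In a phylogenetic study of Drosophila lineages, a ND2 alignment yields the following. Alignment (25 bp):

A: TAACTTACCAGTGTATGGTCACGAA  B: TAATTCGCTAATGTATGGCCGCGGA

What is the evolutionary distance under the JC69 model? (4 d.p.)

The sequences differ at 8 of 25 sites (4, 6, 7, 9, 11, 19, 21, 24), so p = 8/25 = 0.32.
d = −(3/4) ln(1 − 4p/3) = −0.75 ln(1 − 0.426667) = −0.75 ln(0.573333)
  = −0.75 × (-0.556289) = 0.417217 substitutions/site.

0.4172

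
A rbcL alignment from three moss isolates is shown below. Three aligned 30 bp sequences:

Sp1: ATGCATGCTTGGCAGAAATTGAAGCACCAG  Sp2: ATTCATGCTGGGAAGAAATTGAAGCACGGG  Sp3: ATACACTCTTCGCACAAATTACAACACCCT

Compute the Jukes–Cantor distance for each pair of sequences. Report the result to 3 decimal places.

d(Sp1,Sp2) = 0.188, d(Sp1,Sp3) = 0.441, d(Sp2,Sp3) = 0.647

Sp1–Sp2: 5/30 sites differ → p ≈ 0.166667, d = −0.75 ln(1 − 0.222223) = 0.188487 ≈ 0.188.
Sp1–Sp3: 10/30 sites differ → p ≈ 0.333333, d = −0.75 ln(1 − 0.444444) = 0.440839 ≈ 0.441.
Sp2–Sp3: 13/30 sites differ → p ≈ 0.433333, d = −0.75 ln(1 − 0.577777) = 0.646666 ≈ 0.647.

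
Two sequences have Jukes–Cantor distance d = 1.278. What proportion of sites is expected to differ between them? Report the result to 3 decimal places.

0.614

p = (3/4)(1 − e^(−4d/3)) = 0.75 × (1 − e^(-1.704)) = 0.75 × (1 − 0.181954) = 0.613535.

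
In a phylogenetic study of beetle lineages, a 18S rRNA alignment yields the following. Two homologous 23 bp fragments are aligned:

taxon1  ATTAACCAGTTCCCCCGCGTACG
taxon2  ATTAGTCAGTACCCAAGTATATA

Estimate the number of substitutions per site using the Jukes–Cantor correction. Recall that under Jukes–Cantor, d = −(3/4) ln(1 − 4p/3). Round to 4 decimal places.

The sequences differ at 9 of 23 sites (5, 6, 11, 15, 16, 18, 19, 22, 23), so p = 9/23 ≈ 0.391304.
d = −(3/4) ln(1 − 4p/3) = −0.75 ln(1 − 0.521739) = −0.75 ln(0.478261)
  = −0.75 × (-0.737599) = 0.553199 substitutions/site.

0.5532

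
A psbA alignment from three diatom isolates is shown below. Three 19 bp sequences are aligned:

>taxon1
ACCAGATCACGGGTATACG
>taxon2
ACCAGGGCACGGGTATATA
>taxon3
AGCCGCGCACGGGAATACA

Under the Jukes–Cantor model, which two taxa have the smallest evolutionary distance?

taxon1–taxon2: 4/19 differ, p = 0.211, d = 0.247.
taxon1–taxon3: 6/19 differ, p = 0.316, d = 0.410.
taxon2–taxon3: 5/19 differ, p = 0.263, d = 0.324.
The smallest distance is between taxon1 and taxon2.

taxon1 and taxon2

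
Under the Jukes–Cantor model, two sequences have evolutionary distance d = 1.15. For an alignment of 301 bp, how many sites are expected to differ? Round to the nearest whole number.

177

Invert JC69: p = (3/4)(1 − e^(−4d/3)) = 0.75 × (1 − e^(-1.533333)) = 0.75 × (1 − 0.215815) = 0.588139.
Expected differing sites = pL ≈ 0.588139 × 301 = 177.029839 ≈ 177.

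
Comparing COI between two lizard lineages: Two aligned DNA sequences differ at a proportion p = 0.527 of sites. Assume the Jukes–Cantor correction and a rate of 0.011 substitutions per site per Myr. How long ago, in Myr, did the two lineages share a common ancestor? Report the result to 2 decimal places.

d = −(3/4) ln(1 − 4p/3) = −0.75 ln(1 − 0.702667) = −0.75 ln(0.297333)
  = −0.75 × (-1.212903) = 0.909677 substitutions/site.
Under a molecular clock d = 2μt, so t = d/(2μ) = 0.909677 / (2 × 0.011) = 41.35 Myr.

41.35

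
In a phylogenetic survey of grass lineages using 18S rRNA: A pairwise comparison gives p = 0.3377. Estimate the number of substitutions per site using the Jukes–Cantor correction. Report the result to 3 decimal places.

0.449

d = −(3/4) ln(1 − 4p/3) = −0.75 ln(1 − 0.450267) = −0.75 ln(0.549733)
  = −0.75 × (-0.598323) = 0.448742 substitutions/site.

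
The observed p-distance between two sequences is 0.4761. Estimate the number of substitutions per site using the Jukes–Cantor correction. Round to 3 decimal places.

d = −(3/4) ln(1 − 4p/3) = −0.75 ln(1 − 0.6348) = −0.75 ln(0.3652)
  = −0.75 × (-1.007310) = 0.755483 substitutions/site.

0.755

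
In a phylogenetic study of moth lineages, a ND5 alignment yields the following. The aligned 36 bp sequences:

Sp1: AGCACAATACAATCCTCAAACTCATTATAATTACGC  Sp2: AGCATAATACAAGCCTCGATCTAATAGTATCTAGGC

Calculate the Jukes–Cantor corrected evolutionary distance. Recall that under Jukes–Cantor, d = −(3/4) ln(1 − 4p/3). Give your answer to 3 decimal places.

0.347

The sequences differ at 10 of 36 sites (5, 13, 18, 20, 23, 26, 27, 30, 31, 34), so p = 10/36 ≈ 0.277778.
d = −(3/4) ln(1 − 4p/3) = −0.75 ln(1 − 0.370371) = −0.75 ln(0.629629)
  = −0.75 × (-0.462625) = 0.346969 substitutions/site.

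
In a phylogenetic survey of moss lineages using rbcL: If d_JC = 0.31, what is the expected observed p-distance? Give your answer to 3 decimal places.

0.254

p = (3/4)(1 − e^(−4d/3)) = 0.75 × (1 − e^(-0.413333)) = 0.75 × (1 − 0.661442) = 0.253919.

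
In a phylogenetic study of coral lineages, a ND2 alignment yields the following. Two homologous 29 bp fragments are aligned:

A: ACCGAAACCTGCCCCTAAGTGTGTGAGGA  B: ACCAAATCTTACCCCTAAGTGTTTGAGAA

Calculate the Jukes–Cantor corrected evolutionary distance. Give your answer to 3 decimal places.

0.242

The sequences differ at 6 of 29 sites (4, 7, 9, 11, 23, 28), so p = 6/29 ≈ 0.206897.
d = −(3/4) ln(1 − 4p/3) = −0.75 ln(1 − 0.275863) = −0.75 ln(0.724137)
  = −0.75 × (-0.322775) = 0.242081 substitutions/site.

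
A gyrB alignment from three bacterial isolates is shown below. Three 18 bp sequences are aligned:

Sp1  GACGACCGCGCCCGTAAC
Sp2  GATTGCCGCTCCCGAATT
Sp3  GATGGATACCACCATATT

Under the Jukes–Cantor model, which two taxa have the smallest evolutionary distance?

Sp1 and Sp2

Sp1–Sp2: 7/18 differ, p = 0.389, d = 0.548.
Sp1–Sp3: 10/18 differ, p = 0.556, d = 1.012.
Sp2–Sp3: 8/18 differ, p = 0.444, d = 0.673.
The smallest distance is between Sp1 and Sp2.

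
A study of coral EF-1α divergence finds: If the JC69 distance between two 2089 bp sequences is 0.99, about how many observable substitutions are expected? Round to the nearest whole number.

Invert JC69: p = (3/4)(1 − e^(−4d/3)) = 0.75 × (1 − e^(-1.32)) = 0.75 × (1 − 0.267135) = 0.549649.
Expected differing sites = pL ≈ 0.549649 × 2089 = 1148.216761 ≈ 1148.

1148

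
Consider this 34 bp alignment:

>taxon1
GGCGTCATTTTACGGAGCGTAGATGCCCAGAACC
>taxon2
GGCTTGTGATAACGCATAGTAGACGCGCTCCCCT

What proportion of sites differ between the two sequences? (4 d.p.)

The sequences differ at 16 of 34 positions.
p = 16/34 = 0.470588… ≈ 0.4706 (to 4 d.p.).

0.4706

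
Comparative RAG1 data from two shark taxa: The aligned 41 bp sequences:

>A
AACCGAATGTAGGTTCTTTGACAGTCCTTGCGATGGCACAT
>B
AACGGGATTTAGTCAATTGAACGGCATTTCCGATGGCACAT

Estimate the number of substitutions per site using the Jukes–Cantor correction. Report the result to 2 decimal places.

The sequences differ at 14 of 41 sites, so p = 14/41 ≈ 0.341463.
d = −(3/4) ln(1 − 4p/3) = −0.75 ln(1 − 0.455284) = −0.75 ln(0.544716)
  = −0.75 × (-0.607491) = 0.455618 substitutions/site.

0.46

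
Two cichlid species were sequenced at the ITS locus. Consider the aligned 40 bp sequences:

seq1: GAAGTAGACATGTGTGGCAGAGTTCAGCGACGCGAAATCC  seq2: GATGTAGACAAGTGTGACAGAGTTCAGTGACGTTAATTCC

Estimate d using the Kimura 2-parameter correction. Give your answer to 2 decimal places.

0.20

Of 40 sites, 3 differences are transitions and 4 are transversions, so P = 3/40 = 0.075 and Q = 4/40 = 0.1.
Under the Kimura two-parameter model, d = −½ ln(1 − 2P − Q) − ¼ ln(1 − 2Q).
1 − 2P − Q = 0.75, giving −½ ln(0.75) = 0.143841.
1 − 2Q = 0.8, giving −¼ ln(0.8) = 0.055786.
d = 0.143841 + 0.055786 = 0.199627.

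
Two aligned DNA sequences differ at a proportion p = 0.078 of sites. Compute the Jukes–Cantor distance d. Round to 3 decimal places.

d = −(3/4) ln(1 − 4p/3) = −0.75 ln(1 − 0.104) = −0.75 ln(0.896)
  = −0.75 × (-0.109815) = 0.082361 substitutions/site.

0.082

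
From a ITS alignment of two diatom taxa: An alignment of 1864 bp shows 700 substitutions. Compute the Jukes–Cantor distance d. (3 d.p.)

p = 700/1864 ≈ 0.375536.
d = −(3/4) ln(1 − 4p/3) = −0.75 ln(1 − 0.500715) = −0.75 ln(0.499285)
  = −0.75 × (-0.694578) = 0.520934 substitutions/site.

0.521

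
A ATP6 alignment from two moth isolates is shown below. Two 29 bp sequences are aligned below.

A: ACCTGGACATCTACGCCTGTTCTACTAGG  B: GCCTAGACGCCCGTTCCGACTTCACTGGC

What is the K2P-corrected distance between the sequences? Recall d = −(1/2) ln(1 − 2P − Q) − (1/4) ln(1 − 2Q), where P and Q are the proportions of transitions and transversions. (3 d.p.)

1.395

Of 29 sites, 12 differences are transitions and 3 are transversions, so P = 12/29 ≈ 0.413793 and Q = 3/29 ≈ 0.103448.
Under the Kimura two-parameter model, d = −½ ln(1 − 2P − Q) − ¼ ln(1 − 2Q).
1 − 2P − Q = 0.068966, giving −½ ln(0.068966) = 1.337071.
1 − 2Q = 0.793104, giving −¼ ln(0.793104) = 0.057950.
d = 1.337071 + 0.057950 = 1.395021.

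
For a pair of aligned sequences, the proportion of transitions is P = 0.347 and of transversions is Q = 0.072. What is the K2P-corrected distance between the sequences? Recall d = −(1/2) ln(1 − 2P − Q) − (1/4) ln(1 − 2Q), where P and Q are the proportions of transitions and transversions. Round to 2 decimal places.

0.77

Under the Kimura two-parameter model, d = −½ ln(1 − 2P − Q) − ¼ ln(1 − 2Q).
1 − 2P − Q = 0.234, giving −½ ln(0.234) = 0.726217.
1 − 2Q = 0.856, giving −¼ ln(0.856) = 0.038871.
d = 0.726217 + 0.038871 = 0.765088.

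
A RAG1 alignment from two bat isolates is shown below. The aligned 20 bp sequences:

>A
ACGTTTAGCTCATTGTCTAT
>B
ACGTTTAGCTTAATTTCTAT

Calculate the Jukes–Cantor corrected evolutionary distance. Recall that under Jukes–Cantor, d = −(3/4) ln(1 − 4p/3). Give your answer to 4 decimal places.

The sequences differ at 3 of 20 sites (11, 13, 15), so p = 3/20 = 0.15.
d = −(3/4) ln(1 − 4p/3) = −0.75 ln(1 − 0.2) = −0.75 ln(0.8)
  = −0.75 × (-0.223144) = 0.167358 substitutions/site.

0.1674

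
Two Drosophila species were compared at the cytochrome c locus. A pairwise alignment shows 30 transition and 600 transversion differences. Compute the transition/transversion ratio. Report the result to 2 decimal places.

R = 30/600 = 0.05.

0.05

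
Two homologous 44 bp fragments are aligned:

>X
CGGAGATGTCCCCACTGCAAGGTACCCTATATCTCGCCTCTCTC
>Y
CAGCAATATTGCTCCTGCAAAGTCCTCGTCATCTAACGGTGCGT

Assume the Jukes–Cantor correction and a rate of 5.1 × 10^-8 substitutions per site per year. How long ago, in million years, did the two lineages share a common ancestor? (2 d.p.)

8.08

The sequences differ at 22 of 44 sites, so p = 22/44 = 0.5.
d = −(3/4) ln(1 − 4p/3) = −0.75 ln(1 − 0.666667) = −0.75 ln(0.333333)
  = −0.75 × (-1.098613) = 0.823960 substitutions/site.
Under a molecular clock d = 2μt, so t = d/(2μ) = 0.823960 / (2 × 5.1 × 10^-8) = 8.08 million years.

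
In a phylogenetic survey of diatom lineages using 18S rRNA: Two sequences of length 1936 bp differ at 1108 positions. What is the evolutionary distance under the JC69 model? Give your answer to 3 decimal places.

1.080

p = 1108/1936 ≈ 0.572314.
d = −(3/4) ln(1 − 4p/3) = −0.75 ln(1 − 0.763085) = −0.75 ln(0.236915)
  = −0.75 × (-1.440054) = 1.080041 substitutions/site.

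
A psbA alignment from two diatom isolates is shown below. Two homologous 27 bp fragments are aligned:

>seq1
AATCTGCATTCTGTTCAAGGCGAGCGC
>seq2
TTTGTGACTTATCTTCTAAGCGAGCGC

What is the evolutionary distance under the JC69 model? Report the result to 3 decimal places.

The sequences differ at 9 of 27 sites (1, 2, 4, 7, 8, 11, 13, 17, 19), so p = 9/27 ≈ 0.333333.
d = −(3/4) ln(1 − 4p/3) = −0.75 ln(1 − 0.444444) = −0.75 ln(0.555556)
  = −0.75 × (-0.587786) = 0.440840 substitutions/site.

0.441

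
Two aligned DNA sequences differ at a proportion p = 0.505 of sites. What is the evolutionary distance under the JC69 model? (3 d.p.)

d = −(3/4) ln(1 − 4p/3) = −0.75 ln(1 − 0.673333) = −0.75 ln(0.326667)
  = −0.75 × (-1.118814) = 0.839111 substitutions/site.

0.839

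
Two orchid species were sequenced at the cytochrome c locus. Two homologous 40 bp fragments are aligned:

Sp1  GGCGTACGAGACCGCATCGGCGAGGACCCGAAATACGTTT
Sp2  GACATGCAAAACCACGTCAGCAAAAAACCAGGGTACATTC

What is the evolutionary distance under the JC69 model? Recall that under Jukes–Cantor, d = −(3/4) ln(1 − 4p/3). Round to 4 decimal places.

0.6872

The sequences differ at 18 of 40 sites, so p = 18/40 = 0.45.
d = −(3/4) ln(1 − 4p/3) = −0.75 ln(1 − 0.6) = −0.75 ln(0.4)
  = −0.75 × (-0.916291) = 0.687218 substitutions/site.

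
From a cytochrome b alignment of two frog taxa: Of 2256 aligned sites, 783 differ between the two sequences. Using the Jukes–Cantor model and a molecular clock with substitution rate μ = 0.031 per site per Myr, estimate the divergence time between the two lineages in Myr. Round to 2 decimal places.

7.52

p = 783/2256 ≈ 0.347074.
d = −(3/4) ln(1 − 4p/3) = −0.75 ln(1 − 0.462765) = −0.75 ln(0.537235)
  = −0.75 × (-0.621320) = 0.465990 substitutions/site.
Under a molecular clock d = 2μt, so t = d/(2μ) = 0.465990 / (2 × 0.031) = 7.52 Myr.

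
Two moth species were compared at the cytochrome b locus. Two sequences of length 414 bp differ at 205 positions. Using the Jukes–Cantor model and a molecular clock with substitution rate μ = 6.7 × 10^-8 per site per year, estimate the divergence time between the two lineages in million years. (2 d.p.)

6.04

p = 205/414 ≈ 0.495169.
d = −(3/4) ln(1 − 4p/3) = −0.75 ln(1 − 0.660225) = −0.75 ln(0.339775)
  = −0.75 × (-1.079472) = 0.809604 substitutions/site.
Under a molecular clock d = 2μt, so t = d/(2μ) = 0.809604 / (2 × 6.7 × 10^-8) = 6.04 million years.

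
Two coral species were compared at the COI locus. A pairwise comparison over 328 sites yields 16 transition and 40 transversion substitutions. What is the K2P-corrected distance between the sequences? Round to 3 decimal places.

0.194

P = 16/328 ≈ 0.04878 and Q = 40/328 ≈ 0.121951.
Under the Kimura two-parameter model, d = −½ ln(1 − 2P − Q) − ¼ ln(1 − 2Q).
1 − 2P − Q = 0.780489, giving −½ ln(0.780489) = 0.123917.
1 − 2Q = 0.756098, giving −¼ ln(0.756098) = 0.069896.
d = 0.123917 + 0.069896 = 0.193813.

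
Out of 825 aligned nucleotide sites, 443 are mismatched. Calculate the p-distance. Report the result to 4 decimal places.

0.5370

p = 443/825 = 0.536969… ≈ 0.5370 (to 4 d.p.).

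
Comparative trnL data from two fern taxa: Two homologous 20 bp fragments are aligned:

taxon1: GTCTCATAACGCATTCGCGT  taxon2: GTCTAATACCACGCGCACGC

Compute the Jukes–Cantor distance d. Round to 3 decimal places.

0.572

The sequences differ at 8 of 20 sites (5, 9, 11, 13, 14, 15, 17, 20), so p = 8/20 = 0.4.
d = −(3/4) ln(1 − 4p/3) = −0.75 ln(1 − 0.533333) = −0.75 ln(0.466667)
  = −0.75 × (-0.762139) = 0.571604 substitutions/site.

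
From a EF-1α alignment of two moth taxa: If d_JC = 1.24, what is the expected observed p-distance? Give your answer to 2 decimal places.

0.61

p = (3/4)(1 − e^(−4d/3)) = 0.75 × (1 − e^(-1.653333)) = 0.75 × (1 − 0.191411) = 0.606442.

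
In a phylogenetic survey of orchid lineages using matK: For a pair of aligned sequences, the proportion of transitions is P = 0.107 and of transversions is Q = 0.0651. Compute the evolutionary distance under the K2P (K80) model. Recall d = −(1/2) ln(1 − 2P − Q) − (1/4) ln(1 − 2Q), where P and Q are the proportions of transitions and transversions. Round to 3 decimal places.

0.199

Under the Kimura two-parameter model, d = −½ ln(1 − 2P − Q) − ¼ ln(1 − 2Q).
1 − 2P − Q = 0.7209, giving −½ ln(0.7209) = 0.163627.
1 − 2Q = 0.8698, giving −¼ ln(0.8698) = 0.034873.
d = 0.163627 + 0.034873 = 0.198500.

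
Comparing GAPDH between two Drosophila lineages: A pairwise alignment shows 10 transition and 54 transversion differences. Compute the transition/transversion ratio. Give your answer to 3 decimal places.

R = 10/54 = 0.185185… ≈ 0.185 (to 3 d.p.).

0.185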